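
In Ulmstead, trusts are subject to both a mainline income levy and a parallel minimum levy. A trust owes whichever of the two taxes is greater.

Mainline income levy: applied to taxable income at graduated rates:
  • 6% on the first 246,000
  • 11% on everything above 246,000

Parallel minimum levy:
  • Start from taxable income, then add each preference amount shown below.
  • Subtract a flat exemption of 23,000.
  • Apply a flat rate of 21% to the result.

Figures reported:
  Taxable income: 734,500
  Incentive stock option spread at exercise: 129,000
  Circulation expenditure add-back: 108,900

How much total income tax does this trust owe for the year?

199,374

Mainline income levy:
  246,000 × 6% = 14,760
  488,500 × 11% = 53,735
  → 68,495

Parallel minimum levy:
  Adjusted income: 734,500 + 129,000 + 108,900 = 972,400
  Less exemption 23,000 → base 949,400
  949,400 × 21% = 199,374

199,374 > 68,495, so the parallel minimum levy is the binding amount.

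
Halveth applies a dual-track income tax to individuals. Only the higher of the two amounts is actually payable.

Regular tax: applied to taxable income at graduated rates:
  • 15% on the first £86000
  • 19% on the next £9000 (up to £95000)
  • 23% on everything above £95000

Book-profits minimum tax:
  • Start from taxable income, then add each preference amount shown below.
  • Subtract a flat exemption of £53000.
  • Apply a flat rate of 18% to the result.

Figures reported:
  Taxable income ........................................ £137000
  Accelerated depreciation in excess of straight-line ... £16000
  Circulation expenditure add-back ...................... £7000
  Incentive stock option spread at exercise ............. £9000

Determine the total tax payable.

Regular tax:
  £86000 × 15% = £12900
  £9000 × 19% = £1710
  £42000 × 23% = £9660
  → £24270

Book-profits minimum tax:
  Adjusted income: £137000 + £16000 + £7000 + £9000 = £169000
  Less exemption £53000 → base £116000
  £116000 × 18% = £20880

£24270 > £20880, so the regular tax governs.

£24270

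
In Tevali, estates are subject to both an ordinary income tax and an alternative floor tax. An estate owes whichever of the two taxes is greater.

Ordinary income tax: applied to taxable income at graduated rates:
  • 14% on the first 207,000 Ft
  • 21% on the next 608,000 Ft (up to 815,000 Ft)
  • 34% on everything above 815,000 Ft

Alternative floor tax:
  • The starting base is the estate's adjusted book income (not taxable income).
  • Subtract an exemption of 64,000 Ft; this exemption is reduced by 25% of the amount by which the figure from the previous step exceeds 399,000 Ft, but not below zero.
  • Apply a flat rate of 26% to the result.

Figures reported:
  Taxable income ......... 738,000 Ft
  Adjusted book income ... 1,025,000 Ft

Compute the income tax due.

266,500 Ft

Alternative floor tax:
  Base (adjusted book income): 1,025,000 Ft
  Exemption: 25% × (1,025,000 Ft − 399,000 Ft) = 156,500 Ft ≥ 64,000 Ft, so the exemption is fully phased out
  Base: 1,025,000 Ft − 0 Ft = 1,025,000 Ft
  1,025,000 Ft × 26% = 266,500 Ft

Ordinary income tax:
  207,000 Ft × 14% = 28,980 Ft
  531,000 Ft × 21% = 111,510 Ft
  → 140,490 Ft

266,500 Ft > 140,490 Ft, so the alternative floor tax is the binding amount.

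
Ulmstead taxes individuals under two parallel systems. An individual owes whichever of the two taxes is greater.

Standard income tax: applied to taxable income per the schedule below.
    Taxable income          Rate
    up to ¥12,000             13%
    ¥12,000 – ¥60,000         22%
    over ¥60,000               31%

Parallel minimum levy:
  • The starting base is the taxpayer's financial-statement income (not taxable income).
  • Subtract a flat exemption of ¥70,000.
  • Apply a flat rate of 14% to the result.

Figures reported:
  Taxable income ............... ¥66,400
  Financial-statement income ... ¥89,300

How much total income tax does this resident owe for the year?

Parallel minimum levy:
  Base (financial-statement income): ¥89,300
  Less exemption ¥70,000 → base ¥19,300
  ¥19,300 × 14% = ¥2,702

Standard income tax:
  ¥12,000 × 13% = ¥1,560
  ¥48,000 × 22% = ¥10,560
  ¥6,400 × 31% = ¥1,984
  → ¥14,104

¥14,104 > ¥2,702, so the standard income tax governs.

¥14,104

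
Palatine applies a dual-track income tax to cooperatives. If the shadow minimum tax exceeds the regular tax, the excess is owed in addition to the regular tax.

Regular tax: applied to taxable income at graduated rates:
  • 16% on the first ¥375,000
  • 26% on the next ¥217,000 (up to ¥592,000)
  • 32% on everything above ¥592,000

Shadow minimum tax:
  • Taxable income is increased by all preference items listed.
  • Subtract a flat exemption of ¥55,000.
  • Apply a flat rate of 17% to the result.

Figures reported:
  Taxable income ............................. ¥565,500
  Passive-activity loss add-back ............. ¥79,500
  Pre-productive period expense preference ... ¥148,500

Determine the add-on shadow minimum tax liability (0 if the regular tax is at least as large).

¥16,015

Regular tax:
  ¥375,000 × 16% = ¥60,000
  ¥190,500 × 26% = ¥49,530
  → ¥109,530

Shadow minimum tax:
  Adjusted income: ¥565,500 + ¥79,500 + ¥148,500 = ¥793,500
  Less exemption ¥55,000 → base ¥738,500
  ¥738,500 × 17% = ¥125,545

Excess of shadow minimum tax over regular tax: ¥125,545 − ¥109,530 = ¥16,015.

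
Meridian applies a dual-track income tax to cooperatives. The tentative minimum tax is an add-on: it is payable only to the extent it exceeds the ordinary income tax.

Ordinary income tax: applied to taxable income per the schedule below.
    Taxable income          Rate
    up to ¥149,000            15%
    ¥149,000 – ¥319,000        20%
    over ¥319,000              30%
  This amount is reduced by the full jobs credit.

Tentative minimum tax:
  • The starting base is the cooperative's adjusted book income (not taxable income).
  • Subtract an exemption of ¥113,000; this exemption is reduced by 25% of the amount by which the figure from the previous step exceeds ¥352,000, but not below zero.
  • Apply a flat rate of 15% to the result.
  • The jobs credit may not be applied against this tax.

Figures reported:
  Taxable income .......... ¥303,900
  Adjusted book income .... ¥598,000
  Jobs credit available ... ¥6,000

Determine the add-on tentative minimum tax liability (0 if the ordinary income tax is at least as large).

¥34,645

Tentative minimum tax:
  Base (adjusted book income): ¥598,000
  Exemption: ¥113,000 − 25% × (¥598,000 − ¥352,000) = ¥113,000 − ¥61,500 = ¥51,500
  Base: ¥598,000 − ¥51,500 = ¥546,500
  ¥546,500 × 15% = ¥81,975

Ordinary income tax:
  ¥149,000 × 15% = ¥22,350
  ¥154,900 × 20% = ¥30,980
  → ¥53,330
  Less jobs credit ¥6,000 → ¥47,330

Excess of tentative minimum tax over ordinary income tax: ¥81,975 − ¥47,330 = ¥34,645.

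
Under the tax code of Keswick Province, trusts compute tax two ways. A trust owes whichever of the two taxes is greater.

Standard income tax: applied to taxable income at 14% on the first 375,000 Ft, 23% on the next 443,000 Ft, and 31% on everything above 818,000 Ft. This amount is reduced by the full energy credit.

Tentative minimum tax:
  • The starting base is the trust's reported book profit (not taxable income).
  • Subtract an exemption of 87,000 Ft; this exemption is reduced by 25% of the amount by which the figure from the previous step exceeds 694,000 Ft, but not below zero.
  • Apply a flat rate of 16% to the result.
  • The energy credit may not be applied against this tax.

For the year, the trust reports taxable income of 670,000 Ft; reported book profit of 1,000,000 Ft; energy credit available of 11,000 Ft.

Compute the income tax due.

Standard income tax:
  375,000 Ft × 14% = 52,500 Ft
  295,000 Ft × 23% = 67,850 Ft
  → 120,350 Ft
  Less energy credit 11,000 Ft → 109,350 Ft

Tentative minimum tax:
  Base (reported book profit): 1,000,000 Ft
  Exemption: 87,000 Ft − 25% × (1,000,000 Ft − 694,000 Ft) = 87,000 Ft − 76,500 Ft = 10,500 Ft
  Base: 1,000,000 Ft − 10,500 Ft = 989,500 Ft
  989,500 Ft × 16% = 158,320 Ft

158,320 Ft > 109,350 Ft, so the tentative minimum tax is the binding amount.

158,320 Ft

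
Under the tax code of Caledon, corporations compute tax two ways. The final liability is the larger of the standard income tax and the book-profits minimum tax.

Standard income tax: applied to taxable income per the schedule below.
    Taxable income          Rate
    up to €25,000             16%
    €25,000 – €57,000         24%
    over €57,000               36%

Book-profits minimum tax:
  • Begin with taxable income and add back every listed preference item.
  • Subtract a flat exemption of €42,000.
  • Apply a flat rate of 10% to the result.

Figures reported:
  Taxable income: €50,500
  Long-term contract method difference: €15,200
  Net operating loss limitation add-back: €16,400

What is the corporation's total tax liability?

Book-profits minimum tax:
  Adjusted income: €50,500 + €15,200 + €16,400 = €82,100
  Less exemption €42,000 → base €40,100
  €40,100 × 10% = €4,010

Standard income tax:
  €25,000 × 16% = €4,000
  €25,500 × 24% = €6,120
  → €10,120

€10,120 > €4,010, so the standard income tax governs.

€10,120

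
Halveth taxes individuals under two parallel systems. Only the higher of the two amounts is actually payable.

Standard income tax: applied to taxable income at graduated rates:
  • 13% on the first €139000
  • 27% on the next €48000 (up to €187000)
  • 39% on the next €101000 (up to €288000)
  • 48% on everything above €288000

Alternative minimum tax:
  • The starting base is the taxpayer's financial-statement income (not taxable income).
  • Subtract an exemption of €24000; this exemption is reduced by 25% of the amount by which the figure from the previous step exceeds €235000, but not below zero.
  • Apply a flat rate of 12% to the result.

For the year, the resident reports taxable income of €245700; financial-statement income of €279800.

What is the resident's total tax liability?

Standard income tax:
  €139000 × 13% = €18070
  €48000 × 27% = €12960
  €58700 × 39% = €22893
  → €53923

Alternative minimum tax:
  Base (financial-statement income): €279800
  Exemption: €24000 − 25% × (€279800 − €235000) = €24000 − €11200 = €12800
  Base: €279800 − €12800 = €267000
  €267000 × 12% = €32040

€53923 > €32040, so the standard income tax governs.

€53923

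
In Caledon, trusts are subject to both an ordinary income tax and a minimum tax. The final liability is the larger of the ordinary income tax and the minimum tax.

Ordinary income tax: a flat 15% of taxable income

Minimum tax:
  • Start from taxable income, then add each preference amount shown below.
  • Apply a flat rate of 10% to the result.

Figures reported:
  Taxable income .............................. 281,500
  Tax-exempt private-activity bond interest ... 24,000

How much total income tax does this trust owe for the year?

42,225

Minimum tax:
  Adjusted income: 281,500 + 24,000 = 305,500
  305,500 × 10% = 30,550

Ordinary income tax:
  281,500 × 15% = 42,225

42,225 > 30,550, so the ordinary income tax governs.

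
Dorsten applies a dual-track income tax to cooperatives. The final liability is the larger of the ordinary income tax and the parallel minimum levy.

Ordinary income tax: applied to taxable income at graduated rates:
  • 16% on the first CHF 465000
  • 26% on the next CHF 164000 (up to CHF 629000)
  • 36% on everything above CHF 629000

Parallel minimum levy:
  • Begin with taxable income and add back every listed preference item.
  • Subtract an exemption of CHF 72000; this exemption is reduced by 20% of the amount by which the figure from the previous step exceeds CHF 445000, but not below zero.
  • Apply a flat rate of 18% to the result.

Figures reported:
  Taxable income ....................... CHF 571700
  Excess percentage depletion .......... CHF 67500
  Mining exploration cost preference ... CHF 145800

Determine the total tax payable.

CHF 140580

Parallel minimum levy:
  Adjusted income: CHF 571700 + CHF 67500 + CHF 145800 = CHF 785000
  Exemption: CHF 72000 − 20% × (CHF 785000 − CHF 445000) = CHF 72000 − CHF 68000 = CHF 4000
  Base: CHF 785000 − CHF 4000 = CHF 781000
  CHF 781000 × 18% = CHF 140580

Ordinary income tax:
  CHF 465000 × 16% = CHF 74400
  CHF 106700 × 26% = CHF 27742
  → CHF 102142

CHF 140580 > CHF 102142, so the parallel minimum levy is the binding amount.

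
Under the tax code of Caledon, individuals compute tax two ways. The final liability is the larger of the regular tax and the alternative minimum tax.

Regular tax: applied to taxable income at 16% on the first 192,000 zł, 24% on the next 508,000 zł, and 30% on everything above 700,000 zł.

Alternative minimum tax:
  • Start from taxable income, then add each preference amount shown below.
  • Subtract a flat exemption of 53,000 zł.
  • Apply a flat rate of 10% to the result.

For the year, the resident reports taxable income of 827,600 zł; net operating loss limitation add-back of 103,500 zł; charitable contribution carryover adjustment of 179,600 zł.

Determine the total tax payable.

Regular tax:
  192,000 zł × 16% = 30,720 zł
  508,000 zł × 24% = 121,920 zł
  127,600 zł × 30% = 38,280 zł
  → 190,920 zł

Alternative minimum tax:
  Adjusted income: 827,600 zł + 103,500 zł + 179,600 zł = 1,110,700 zł
  Less exemption 53,000 zł → base 1,057,700 zł
  1,057,700 zł × 10% = 105,770 zł

190,920 zł > 105,770 zł, so the regular tax governs.

190,920 zł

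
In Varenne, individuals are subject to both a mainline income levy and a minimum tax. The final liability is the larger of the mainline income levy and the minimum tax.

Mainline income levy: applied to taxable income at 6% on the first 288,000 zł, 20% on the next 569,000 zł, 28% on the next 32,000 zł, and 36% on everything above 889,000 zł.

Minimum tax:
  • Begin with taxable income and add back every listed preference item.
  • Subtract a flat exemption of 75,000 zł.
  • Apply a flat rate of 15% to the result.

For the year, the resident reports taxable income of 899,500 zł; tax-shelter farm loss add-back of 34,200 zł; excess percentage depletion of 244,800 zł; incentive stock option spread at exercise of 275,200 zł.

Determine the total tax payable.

Mainline income levy:
  288,000 zł × 6% = 17,280 zł
  569,000 zł × 20% = 113,800 zł
  32,000 zł × 28% = 8,960 zł
  10,500 zł × 36% = 3,780 zł
  → 143,820 zł

Minimum tax:
  Adjusted income: 899,500 zł + 34,200 zł + 244,800 zł + 275,200 zł = 1,453,700 zł
  Less exemption 75,000 zł → base 1,378,700 zł
  1,378,700 zł × 15% = 206,805 zł

206,805 zł > 143,820 zł, so the minimum tax is the binding amount.

206,805 zł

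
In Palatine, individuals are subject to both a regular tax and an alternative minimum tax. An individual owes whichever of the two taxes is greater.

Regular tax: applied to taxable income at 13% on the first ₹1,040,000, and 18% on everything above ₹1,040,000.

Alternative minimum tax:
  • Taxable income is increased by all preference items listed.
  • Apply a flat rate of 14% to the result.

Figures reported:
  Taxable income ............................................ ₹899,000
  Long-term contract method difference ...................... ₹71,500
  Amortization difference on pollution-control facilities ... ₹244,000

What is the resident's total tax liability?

Regular tax:
  ₹899,000 × 13% = ₹116,870

Alternative minimum tax:
  Adjusted income: ₹899,000 + ₹71,500 + ₹244,000 = ₹1,214,500
  ₹1,214,500 × 14% = ₹170,030

₹170,030 > ₹116,870, so the alternative minimum tax is the binding amount.

₹170,030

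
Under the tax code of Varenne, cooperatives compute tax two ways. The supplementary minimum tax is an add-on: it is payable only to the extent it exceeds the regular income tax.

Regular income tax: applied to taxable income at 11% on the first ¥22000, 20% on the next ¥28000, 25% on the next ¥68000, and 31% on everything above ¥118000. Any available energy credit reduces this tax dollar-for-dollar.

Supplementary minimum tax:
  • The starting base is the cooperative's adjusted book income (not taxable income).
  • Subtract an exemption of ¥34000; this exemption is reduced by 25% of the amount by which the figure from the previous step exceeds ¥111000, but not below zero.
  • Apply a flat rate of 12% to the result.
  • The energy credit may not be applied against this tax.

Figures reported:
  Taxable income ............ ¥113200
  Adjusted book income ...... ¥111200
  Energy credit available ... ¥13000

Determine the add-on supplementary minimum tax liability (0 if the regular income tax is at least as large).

Supplementary minimum tax:
  Base (adjusted book income): ¥111200
  Exemption: ¥34000 − 25% × (¥111200 − ¥111000) = ¥34000 − ¥50 = ¥33950
  Base: ¥111200 − ¥33950 = ¥77250
  ¥77250 × 12% = ¥9270

Regular income tax:
  ¥22000 × 11% = ¥2420
  ¥28000 × 20% = ¥5600
  ¥63200 × 25% = ¥15800
  → ¥23820
  Less energy credit ¥13000 → ¥10820

¥9270 ≤ ¥10820, so no add-on is due.

¥0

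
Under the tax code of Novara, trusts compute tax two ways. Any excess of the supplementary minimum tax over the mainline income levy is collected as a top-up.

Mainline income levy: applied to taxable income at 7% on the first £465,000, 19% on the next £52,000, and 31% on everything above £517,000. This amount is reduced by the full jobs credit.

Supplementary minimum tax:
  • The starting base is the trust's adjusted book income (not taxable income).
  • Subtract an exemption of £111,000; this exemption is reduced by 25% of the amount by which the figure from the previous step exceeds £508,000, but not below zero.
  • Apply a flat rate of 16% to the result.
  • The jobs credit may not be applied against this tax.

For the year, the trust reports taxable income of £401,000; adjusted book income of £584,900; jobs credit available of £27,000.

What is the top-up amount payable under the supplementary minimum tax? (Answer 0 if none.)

Mainline income levy:
  £401,000 × 7% = £28,070
  Less jobs credit £27,000 → £1,070

Supplementary minimum tax:
  Base (adjusted book income): £584,900
  Exemption: £111,000 − 25% × (£584,900 − £508,000) = £111,000 − £19,225 = £91,775
  Base: £584,900 − £91,775 = £493,125
  £493,125 × 16% = £78,900

Excess of supplementary minimum tax over mainline income levy: £78,900 − £1,070 = £77,830.

£77,830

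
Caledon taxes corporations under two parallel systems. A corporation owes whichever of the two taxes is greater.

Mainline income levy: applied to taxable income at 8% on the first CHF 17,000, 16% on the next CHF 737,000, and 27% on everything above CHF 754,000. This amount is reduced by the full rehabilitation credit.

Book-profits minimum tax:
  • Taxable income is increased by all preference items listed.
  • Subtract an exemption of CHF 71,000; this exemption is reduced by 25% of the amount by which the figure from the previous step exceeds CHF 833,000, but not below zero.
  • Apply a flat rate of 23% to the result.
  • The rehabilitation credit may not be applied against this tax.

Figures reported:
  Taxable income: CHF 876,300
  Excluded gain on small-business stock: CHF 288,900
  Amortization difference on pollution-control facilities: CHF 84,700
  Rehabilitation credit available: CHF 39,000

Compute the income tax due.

Book-profits minimum tax:
  Adjusted income: CHF 876,300 + CHF 288,900 + CHF 84,700 = CHF 1,249,900
  Exemption: 25% × (CHF 1,249,900 − CHF 833,000) = CHF 104,225 ≥ CHF 71,000, so the exemption is fully phased out
  Base: CHF 1,249,900 − CHF 0 = CHF 1,249,900
  CHF 1,249,900 × 23% = CHF 287,477

Mainline income levy:
  CHF 17,000 × 8% = CHF 1,360
  CHF 737,000 × 16% = CHF 117,920
  CHF 122,300 × 27% = CHF 33,021
  → CHF 152,301
  Less rehabilitation credit CHF 39,000 → CHF 113,301

CHF 287,477 > CHF 113,301, so the book-profits minimum tax is the binding amount.

CHF 287,477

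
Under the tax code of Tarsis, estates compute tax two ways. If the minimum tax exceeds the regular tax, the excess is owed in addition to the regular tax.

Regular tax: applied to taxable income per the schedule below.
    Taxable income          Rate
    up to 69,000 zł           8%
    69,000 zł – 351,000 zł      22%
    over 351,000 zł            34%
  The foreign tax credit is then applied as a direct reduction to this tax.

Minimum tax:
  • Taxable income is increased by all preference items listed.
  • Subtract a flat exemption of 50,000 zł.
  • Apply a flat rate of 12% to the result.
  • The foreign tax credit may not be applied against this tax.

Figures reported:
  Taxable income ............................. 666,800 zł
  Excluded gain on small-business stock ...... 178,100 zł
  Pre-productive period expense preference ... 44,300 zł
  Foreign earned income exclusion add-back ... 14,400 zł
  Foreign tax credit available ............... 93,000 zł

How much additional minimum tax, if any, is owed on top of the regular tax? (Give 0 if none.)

20,500 zł

Regular tax:
  69,000 zł × 8% = 5,520 zł
  282,000 zł × 22% = 62,040 zł
  315,800 zł × 34% = 107,372 zł
  → 174,932 zł
  Less foreign tax credit 93,000 zł → 81,932 zł

Minimum tax:
  Adjusted income: 666,800 zł + 178,100 zł + 44,300 zł + 14,400 zł = 903,600 zł
  Less exemption 50,000 zł → base 853,600 zł
  853,600 zł × 12% = 102,432 zł

Excess of minimum tax over regular tax: 102,432 zł − 81,932 zł = 20,500 zł.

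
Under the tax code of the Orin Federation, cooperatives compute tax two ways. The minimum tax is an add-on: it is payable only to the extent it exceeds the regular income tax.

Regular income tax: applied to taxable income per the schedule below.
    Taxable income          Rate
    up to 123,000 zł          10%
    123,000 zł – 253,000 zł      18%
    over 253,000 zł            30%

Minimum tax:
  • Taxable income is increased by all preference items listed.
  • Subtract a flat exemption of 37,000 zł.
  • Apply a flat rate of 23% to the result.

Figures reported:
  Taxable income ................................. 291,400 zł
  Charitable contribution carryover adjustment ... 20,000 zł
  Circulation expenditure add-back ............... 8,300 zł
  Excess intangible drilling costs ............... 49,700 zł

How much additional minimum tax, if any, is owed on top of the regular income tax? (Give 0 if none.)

29,232 zł

Minimum tax:
  Adjusted income: 291,400 zł + 20,000 zł + 8,300 zł + 49,700 zł = 369,400 zł
  Less exemption 37,000 zł → base 332,400 zł
  332,400 zł × 23% = 76,452 zł

Regular income tax:
  123,000 zł × 10% = 12,300 zł
  130,000 zł × 18% = 23,400 zł
  38,400 zł × 30% = 11,520 zł
  → 47,220 zł

Excess of minimum tax over regular income tax: 76,452 zł − 47,220 zł = 29,232 zł.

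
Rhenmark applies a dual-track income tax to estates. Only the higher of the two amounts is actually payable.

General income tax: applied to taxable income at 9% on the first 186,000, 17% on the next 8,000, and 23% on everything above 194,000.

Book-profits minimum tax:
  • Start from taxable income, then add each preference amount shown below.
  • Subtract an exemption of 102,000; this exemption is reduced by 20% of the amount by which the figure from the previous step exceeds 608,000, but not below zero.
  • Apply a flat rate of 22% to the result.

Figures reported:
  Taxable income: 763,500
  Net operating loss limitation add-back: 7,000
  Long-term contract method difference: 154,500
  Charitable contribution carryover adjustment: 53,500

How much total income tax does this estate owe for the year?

General income tax:
  186,000 × 9% = 16,740
  8,000 × 17% = 1,360
  569,500 × 23% = 130,985
  → 149,085

Book-profits minimum tax:
  Adjusted income: 763,500 + 7,000 + 154,500 + 53,500 = 978,500
  Exemption: 102,000 − 20% × (978,500 − 608,000) = 102,000 − 74,100 = 27,900
  Base: 978,500 − 27,900 = 950,600
  950,600 × 22% = 209,132

209,132 > 149,085, so the book-profits minimum tax is the binding amount.

209,132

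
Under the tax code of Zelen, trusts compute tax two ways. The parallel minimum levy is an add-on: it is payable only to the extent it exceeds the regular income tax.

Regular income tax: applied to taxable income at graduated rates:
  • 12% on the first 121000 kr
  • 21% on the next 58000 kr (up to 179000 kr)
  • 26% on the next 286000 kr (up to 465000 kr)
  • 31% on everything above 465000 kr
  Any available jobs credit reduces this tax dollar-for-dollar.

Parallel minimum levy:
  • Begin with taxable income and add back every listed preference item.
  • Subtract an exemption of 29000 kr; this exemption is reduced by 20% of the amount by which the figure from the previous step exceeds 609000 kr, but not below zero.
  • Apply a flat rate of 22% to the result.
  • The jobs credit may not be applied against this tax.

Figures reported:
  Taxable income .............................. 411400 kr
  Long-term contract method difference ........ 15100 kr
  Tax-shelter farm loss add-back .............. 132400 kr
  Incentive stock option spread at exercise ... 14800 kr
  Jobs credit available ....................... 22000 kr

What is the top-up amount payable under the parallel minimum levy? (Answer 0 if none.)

54710 kr

Regular income tax:
  121000 kr × 12% = 14520 kr
  58000 kr × 21% = 12180 kr
  232400 kr × 26% = 60424 kr
  → 87124 kr
  Less jobs credit 22000 kr → 65124 kr

Parallel minimum levy:
  Adjusted income: 411400 kr + 15100 kr + 132400 kr + 14800 kr = 573700 kr
  Exemption: 573700 kr ≤ 609000 kr, so full 29000 kr applies
  Base: 573700 kr − 29000 kr = 544700 kr
  544700 kr × 22% = 119834 kr

Excess of parallel minimum levy over regular income tax: 119834 kr − 65124 kr = 54710 kr.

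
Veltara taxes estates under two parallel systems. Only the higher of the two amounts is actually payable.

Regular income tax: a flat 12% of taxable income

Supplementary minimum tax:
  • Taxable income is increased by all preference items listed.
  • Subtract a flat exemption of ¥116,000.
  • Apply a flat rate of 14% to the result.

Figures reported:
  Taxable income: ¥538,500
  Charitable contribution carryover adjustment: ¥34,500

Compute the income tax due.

Supplementary minimum tax:
  Adjusted income: ¥538,500 + ¥34,500 = ¥573,000
  Less exemption ¥116,000 → base ¥457,000
  ¥457,000 × 14% = ¥63,980

Regular income tax:
  ¥538,500 × 12% = ¥64,620

¥64,620 > ¥63,980, so the regular income tax governs.

¥64,620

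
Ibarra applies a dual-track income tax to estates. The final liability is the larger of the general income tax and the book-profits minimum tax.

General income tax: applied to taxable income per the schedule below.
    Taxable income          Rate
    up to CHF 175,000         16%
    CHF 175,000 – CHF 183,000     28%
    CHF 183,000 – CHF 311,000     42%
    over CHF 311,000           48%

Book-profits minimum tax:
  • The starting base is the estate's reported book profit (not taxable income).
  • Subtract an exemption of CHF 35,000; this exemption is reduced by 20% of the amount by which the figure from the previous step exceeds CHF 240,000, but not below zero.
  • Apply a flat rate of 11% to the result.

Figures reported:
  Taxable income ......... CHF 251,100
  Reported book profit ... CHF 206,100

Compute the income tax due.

Book-profits minimum tax:
  Base (reported book profit): CHF 206,100
  Exemption: CHF 206,100 ≤ CHF 240,000, so full CHF 35,000 applies
  Base: CHF 206,100 − CHF 35,000 = CHF 171,100
  CHF 171,100 × 11% = CHF 18,821

General income tax:
  CHF 175,000 × 16% = CHF 28,000
  CHF 8,000 × 28% = CHF 2,240
  CHF 68,100 × 42% = CHF 28,602
  → CHF 58,842

CHF 58,842 > CHF 18,821, so the general income tax governs.

CHF 58,842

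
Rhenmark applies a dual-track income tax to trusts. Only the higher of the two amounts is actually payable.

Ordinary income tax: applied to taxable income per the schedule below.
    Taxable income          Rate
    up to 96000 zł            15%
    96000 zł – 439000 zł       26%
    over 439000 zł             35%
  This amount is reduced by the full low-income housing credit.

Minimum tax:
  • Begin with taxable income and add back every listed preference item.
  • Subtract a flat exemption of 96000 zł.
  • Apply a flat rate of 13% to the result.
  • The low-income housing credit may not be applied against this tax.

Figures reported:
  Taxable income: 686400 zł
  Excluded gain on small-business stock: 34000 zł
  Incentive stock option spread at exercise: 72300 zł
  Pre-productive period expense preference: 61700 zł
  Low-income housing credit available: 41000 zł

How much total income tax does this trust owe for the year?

Minimum tax:
  Adjusted income: 686400 zł + 34000 zł + 72300 zł + 61700 zł = 854400 zł
  Less exemption 96000 zł → base 758400 zł
  758400 zł × 13% = 98592 zł

Ordinary income tax:
  96000 zł × 15% = 14400 zł
  343000 zł × 26% = 89180 zł
  247400 zł × 35% = 86590 zł
  → 190170 zł
  Less low-income housing credit 41000 zł → 149170 zł

149170 zł > 98592 zł, so the ordinary income tax governs.

149170 zł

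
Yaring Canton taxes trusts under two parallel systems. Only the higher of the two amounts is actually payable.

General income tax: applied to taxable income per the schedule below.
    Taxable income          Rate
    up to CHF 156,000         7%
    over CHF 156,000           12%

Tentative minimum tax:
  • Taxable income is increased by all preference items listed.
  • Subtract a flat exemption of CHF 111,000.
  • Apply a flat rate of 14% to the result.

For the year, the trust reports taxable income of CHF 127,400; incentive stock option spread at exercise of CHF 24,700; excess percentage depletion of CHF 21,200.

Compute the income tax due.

General income tax:
  CHF 127,400 × 7% = CHF 8,918

Tentative minimum tax:
  Adjusted income: CHF 127,400 + CHF 24,700 + CHF 21,200 = CHF 173,300
  Less exemption CHF 111,000 → base CHF 62,300
  CHF 62,300 × 14% = CHF 8,722

CHF 8,918 > CHF 8,722, so the general income tax governs.

CHF 8,918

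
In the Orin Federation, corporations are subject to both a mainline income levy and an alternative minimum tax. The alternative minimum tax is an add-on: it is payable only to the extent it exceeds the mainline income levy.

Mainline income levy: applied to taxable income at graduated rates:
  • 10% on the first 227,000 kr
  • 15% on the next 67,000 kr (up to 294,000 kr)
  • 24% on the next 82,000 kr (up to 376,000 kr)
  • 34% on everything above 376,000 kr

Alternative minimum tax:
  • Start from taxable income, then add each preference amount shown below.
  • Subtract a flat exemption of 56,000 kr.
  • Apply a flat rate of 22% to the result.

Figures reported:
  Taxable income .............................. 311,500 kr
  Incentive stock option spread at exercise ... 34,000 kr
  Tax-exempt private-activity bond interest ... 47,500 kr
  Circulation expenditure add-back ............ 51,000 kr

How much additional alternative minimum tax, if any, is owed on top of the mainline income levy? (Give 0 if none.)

Alternative minimum tax:
  Adjusted income: 311,500 kr + 34,000 kr + 47,500 kr + 51,000 kr = 444,000 kr
  Less exemption 56,000 kr → base 388,000 kr
  388,000 kr × 22% = 85,360 kr

Mainline income levy:
  227,000 kr × 10% = 22,700 kr
  67,000 kr × 15% = 10,050 kr
  17,500 kr × 24% = 4,200 kr
  → 36,950 kr

Excess of alternative minimum tax over mainline income levy: 85,360 kr − 36,950 kr = 48,410 kr.

48,410 kr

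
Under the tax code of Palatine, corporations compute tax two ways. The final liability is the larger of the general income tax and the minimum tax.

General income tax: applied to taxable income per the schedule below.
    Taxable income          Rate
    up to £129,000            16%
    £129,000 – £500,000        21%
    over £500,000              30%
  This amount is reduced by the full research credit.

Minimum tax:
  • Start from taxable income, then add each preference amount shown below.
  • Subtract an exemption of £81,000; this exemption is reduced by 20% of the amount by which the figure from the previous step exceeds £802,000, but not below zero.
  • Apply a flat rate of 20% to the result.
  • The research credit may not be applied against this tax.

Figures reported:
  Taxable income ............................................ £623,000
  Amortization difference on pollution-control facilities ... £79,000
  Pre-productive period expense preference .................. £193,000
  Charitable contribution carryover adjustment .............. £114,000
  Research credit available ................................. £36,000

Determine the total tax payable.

£193,880

General income tax:
  £129,000 × 16% = £20,640
  £371,000 × 21% = £77,910
  £123,000 × 30% = £36,900
  → £135,450
  Less research credit £36,000 → £99,450

Minimum tax:
  Adjusted income: £623,000 + £79,000 + £193,000 + £114,000 = £1,009,000
  Exemption: £81,000 − 20% × (£1,009,000 − £802,000) = £81,000 − £41,400 = £39,600
  Base: £1,009,000 − £39,600 = £969,400
  £969,400 × 20% = £193,880

£193,880 > £99,450, so the minimum tax is the binding amount.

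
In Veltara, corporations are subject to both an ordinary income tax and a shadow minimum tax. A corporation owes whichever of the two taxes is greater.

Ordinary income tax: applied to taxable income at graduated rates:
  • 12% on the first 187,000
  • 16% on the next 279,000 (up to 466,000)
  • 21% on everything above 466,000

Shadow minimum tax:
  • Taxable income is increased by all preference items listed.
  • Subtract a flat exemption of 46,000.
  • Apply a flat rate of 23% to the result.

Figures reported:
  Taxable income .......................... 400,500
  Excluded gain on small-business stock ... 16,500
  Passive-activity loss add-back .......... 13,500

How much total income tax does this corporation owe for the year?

88,435

Shadow minimum tax:
  Adjusted income: 400,500 + 16,500 + 13,500 = 430,500
  Less exemption 46,000 → base 384,500
  384,500 × 23% = 88,435

Ordinary income tax:
  187,000 × 12% = 22,440
  213,500 × 16% = 34,160
  → 56,600

88,435 > 56,600, so the shadow minimum tax is the binding amount.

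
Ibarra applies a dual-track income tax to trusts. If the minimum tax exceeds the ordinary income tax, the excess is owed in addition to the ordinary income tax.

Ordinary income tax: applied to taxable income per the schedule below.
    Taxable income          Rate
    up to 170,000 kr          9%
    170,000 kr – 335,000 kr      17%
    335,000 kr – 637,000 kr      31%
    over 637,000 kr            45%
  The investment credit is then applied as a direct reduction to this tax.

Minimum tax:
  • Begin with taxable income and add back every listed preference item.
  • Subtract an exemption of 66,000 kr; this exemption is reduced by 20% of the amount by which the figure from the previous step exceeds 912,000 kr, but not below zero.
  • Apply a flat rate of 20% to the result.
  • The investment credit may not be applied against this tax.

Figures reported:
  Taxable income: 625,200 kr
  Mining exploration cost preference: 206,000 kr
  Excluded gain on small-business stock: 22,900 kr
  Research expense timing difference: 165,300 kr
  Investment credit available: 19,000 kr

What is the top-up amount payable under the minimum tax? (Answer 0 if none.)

Minimum tax:
  Adjusted income: 625,200 kr + 206,000 kr + 22,900 kr + 165,300 kr = 1,019,400 kr
  Exemption: 66,000 kr − 20% × (1,019,400 kr − 912,000 kr) = 66,000 kr − 21,480 kr = 44,520 kr
  Base: 1,019,400 kr − 44,520 kr = 974,880 kr
  974,880 kr × 20% = 194,976 kr

Ordinary income tax:
  170,000 kr × 9% = 15,300 kr
  165,000 kr × 17% = 28,050 kr
  290,200 kr × 31% = 89,962 kr
  → 133,312 kr
  Less investment credit 19,000 kr → 114,312 kr

Excess of minimum tax over ordinary income tax: 194,976 kr − 114,312 kr = 80,664 kr.

80,664 kr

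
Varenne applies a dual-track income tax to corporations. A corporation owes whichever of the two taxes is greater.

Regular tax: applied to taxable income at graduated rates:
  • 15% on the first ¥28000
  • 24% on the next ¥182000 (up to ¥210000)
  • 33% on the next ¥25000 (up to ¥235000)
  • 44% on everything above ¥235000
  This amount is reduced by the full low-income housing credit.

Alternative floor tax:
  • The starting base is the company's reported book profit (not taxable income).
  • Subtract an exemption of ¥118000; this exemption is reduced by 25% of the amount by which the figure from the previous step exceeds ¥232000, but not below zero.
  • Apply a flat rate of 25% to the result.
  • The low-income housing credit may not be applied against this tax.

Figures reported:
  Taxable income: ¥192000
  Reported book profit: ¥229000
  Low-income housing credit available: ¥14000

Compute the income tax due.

Alternative floor tax:
  Base (reported book profit): ¥229000
  Exemption: ¥229000 ≤ ¥232000, so full ¥118000 applies
  Base: ¥229000 − ¥118000 = ¥111000
  ¥111000 × 25% = ¥27750

Regular tax:
  ¥28000 × 15% = ¥4200
  ¥164000 × 24% = ¥39360
  → ¥43560
  Less low-income housing credit ¥14000 → ¥29560

¥29560 > ¥27750, so the regular tax governs.

¥29560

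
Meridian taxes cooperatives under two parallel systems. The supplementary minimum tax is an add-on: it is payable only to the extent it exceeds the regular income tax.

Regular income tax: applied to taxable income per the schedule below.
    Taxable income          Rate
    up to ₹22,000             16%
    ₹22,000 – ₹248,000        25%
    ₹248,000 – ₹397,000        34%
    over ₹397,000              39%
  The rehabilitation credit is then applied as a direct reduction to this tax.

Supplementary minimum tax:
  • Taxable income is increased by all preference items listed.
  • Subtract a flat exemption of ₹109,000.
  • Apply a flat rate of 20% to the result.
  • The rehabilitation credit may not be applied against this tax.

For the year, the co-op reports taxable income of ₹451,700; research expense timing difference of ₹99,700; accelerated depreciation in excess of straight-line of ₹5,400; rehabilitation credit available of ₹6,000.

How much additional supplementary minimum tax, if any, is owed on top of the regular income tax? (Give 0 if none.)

Supplementary minimum tax:
  Adjusted income: ₹451,700 + ₹99,700 + ₹5,400 = ₹556,800
  Less exemption ₹109,000 → base ₹447,800
  ₹447,800 × 20% = ₹89,560

Regular income tax:
  ₹22,000 × 16% = ₹3,520
  ₹226,000 × 25% = ₹56,500
  ₹149,000 × 34% = ₹50,660
  ₹54,700 × 39% = ₹21,333
  → ₹132,013
  Less rehabilitation credit ₹6,000 → ₹126,013

₹89,560 ≤ ₹126,013, so no add-on is due.

₹0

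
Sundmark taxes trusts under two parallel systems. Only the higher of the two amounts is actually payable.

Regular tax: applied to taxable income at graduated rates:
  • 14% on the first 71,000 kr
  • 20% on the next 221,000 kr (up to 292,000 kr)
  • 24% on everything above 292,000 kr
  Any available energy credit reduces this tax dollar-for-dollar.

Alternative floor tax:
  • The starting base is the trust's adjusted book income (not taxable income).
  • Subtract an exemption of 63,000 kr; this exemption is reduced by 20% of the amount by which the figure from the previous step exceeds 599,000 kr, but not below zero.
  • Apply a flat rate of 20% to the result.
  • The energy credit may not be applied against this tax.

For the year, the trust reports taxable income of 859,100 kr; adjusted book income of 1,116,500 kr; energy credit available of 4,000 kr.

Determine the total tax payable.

223,300 kr

Regular tax:
  71,000 kr × 14% = 9,940 kr
  221,000 kr × 20% = 44,200 kr
  567,100 kr × 24% = 136,104 kr
  → 190,244 kr
  Less energy credit 4,000 kr → 186,244 kr

Alternative floor tax:
  Base (adjusted book income): 1,116,500 kr
  Exemption: 20% × (1,116,500 kr − 599,000 kr) = 103,500 kr ≥ 63,000 kr, so the exemption is fully phased out
  Base: 1,116,500 kr − 0 kr = 1,116,500 kr
  1,116,500 kr × 20% = 223,300 kr

223,300 kr > 186,244 kr, so the alternative floor tax is the binding amount.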